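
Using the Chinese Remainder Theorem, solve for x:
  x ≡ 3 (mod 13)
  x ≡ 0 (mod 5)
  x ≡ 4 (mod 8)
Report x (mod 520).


Moduli 13, 5, 8 are pairwise coprime; by CRT there is a unique solution modulo M = 13 · 5 · 8 = 520.
Solve pairwise, accumulating the modulus:
  Start with x ≡ 3 (mod 13).
  Combine with x ≡ 0 (mod 5): since gcd(13, 5) = 1, we get a unique residue mod 65.
    Write x = 3 + 13·t and substitute into x ≡ 0 (mod 5): 13·t ≡ 0 − 3 = -3 (mod 5).
    Reduce coefficients mod 5: 3·t ≡ 2 (mod 5).
    The inverse of 3 mod 5 is 2 (since 3·2 = 6 = 1·5 + 1), so t ≡ 2·2 = 4 ≡ 4 (mod 5).
    Then x = 3 + 13·4 = 55, valid modulo lcm(13, 5) = 65: x ≡ 55 (mod 65).
  Combine with x ≡ 4 (mod 8): since gcd(65, 8) = 1, we get a unique residue mod 520.
    Write x = 55 + 65·t and substitute into x ≡ 4 (mod 8): 65·t ≡ 4 − 55 = -51 (mod 8).
    Reduce coefficients mod 8: 1·t ≡ 5 (mod 8).
    So t ≡ 5 (mod 8).
    Then x = 55 + 65·5 = 380, valid modulo lcm(65, 8) = 520: x ≡ 380 (mod 520).
Verify: 380 mod 13 = 3 ✓, 380 mod 5 = 0 ✓, 380 mod 8 = 4 ✓.

x ≡ 380 (mod 520).


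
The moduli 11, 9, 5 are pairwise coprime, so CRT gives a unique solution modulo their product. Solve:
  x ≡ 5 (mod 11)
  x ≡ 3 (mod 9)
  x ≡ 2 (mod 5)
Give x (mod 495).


Moduli 11, 9, 5 are pairwise coprime; by CRT there is a unique solution modulo M = 11 · 9 · 5 = 495.
Solve pairwise, accumulating the modulus:
  Start with x ≡ 5 (mod 11).
  Combine with x ≡ 3 (mod 9): since gcd(11, 9) = 1, we get a unique residue mod 99.
    Write x = 5 + 11·t and substitute into x ≡ 3 (mod 9): 11·t ≡ 3 − 5 = -2 (mod 9).
    Reduce coefficients mod 9: 2·t ≡ 7 (mod 9).
    The inverse of 2 mod 9 is 5 (since 2·5 = 10 = 1·9 + 1), so t ≡ 5·7 = 35 ≡ 8 (mod 9).
    Then x = 5 + 11·8 = 93, valid modulo lcm(11, 9) = 99: x ≡ 93 (mod 99).
  Combine with x ≡ 2 (mod 5): since gcd(99, 5) = 1, we get a unique residue mod 495.
    Write x = 93 + 99·t and substitute into x ≡ 2 (mod 5): 99·t ≡ 2 − 93 = -91 (mod 5).
    Reduce coefficients mod 5: 4·t ≡ 4 (mod 5).
    The inverse of 4 mod 5 is 4 (since 4·4 = 16 = 3·5 + 1), so t ≡ 4·4 = 16 ≡ 1 (mod 5).
    Then x = 93 + 99·1 = 192, valid modulo lcm(99, 5) = 495: x ≡ 192 (mod 495).
Verify: 192 mod 11 = 5 ✓, 192 mod 9 = 3 ✓, 192 mod 5 = 2 ✓.

x ≡ 192 (mod 495).


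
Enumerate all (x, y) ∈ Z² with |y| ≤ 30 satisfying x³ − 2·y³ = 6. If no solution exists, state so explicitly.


The equation is x³ - 2y³ = 6. For fixed y, x³ = 2·y³ + 6, so a solution requires the RHS to be a perfect cube.
Strategy: iterate y from -30 to 30, compute RHS = 2·y³ + 6, and check whether it is a (positive or negative) perfect cube.
Check small values of y:
  y = 0: RHS = 6 is not a perfect cube.
  y = 1: RHS = 8 = (2)³ ⇒ x = 2 works.
  y = -1: RHS = 4 is not a perfect cube.
  y = 2: RHS = 22 is not a perfect cube.
  y = -2: RHS = -10 is not a perfect cube.
  y = 3: RHS = 60 is not a perfect cube.
  y = -3: RHS = -48 is not a perfect cube.
Continuing the search up to |y| = 30 finds no further solutions beyond those listed.
Collected solutions: (2, 1).

Solutions (with |y| ≤ 30): (2, 1).


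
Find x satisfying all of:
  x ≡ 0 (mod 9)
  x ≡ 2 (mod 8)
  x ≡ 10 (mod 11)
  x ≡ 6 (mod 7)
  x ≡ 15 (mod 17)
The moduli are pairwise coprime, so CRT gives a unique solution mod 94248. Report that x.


Product of moduli M = 9 · 8 · 11 · 7 · 17 = 94248.
Merge one congruence at a time:
  Start: x ≡ 0 (mod 9).
  Combine with x ≡ 2 (mod 8); new modulus lcm = 72.
    Write x = 0 + 9·t and substitute into x ≡ 2 (mod 8): 9·t ≡ 2 − 0 = 2 (mod 8).
    Reduce coefficients mod 8: 1·t ≡ 2 (mod 8).
    So t ≡ 2 (mod 8).
    Then x = 0 + 9·2 = 18, valid modulo lcm(9, 8) = 72: x ≡ 18 (mod 72).
  Combine with x ≡ 10 (mod 11); new modulus lcm = 792.
    Write x = 18 + 72·t and substitute into x ≡ 10 (mod 11): 72·t ≡ 10 − 18 = -8 (mod 11).
    Reduce coefficients mod 11: 6·t ≡ 3 (mod 11).
    The inverse of 6 mod 11 is 2 (since 6·2 = 12 = 1·11 + 1), so t ≡ 2·3 = 6 ≡ 6 (mod 11).
    Then x = 18 + 72·6 = 450, valid modulo lcm(72, 11) = 792: x ≡ 450 (mod 792).
  Combine with x ≡ 6 (mod 7); new modulus lcm = 5544.
    Write x = 450 + 792·t and substitute into x ≡ 6 (mod 7): 792·t ≡ 6 − 450 = -444 (mod 7).
    Reduce coefficients mod 7: 1·t ≡ 4 (mod 7).
    So t ≡ 4 (mod 7).
    Then x = 450 + 792·4 = 3618, valid modulo lcm(792, 7) = 5544: x ≡ 3618 (mod 5544).
  Combine with x ≡ 15 (mod 17); new modulus lcm = 94248.
    Write x = 3618 + 5544·t and substitute into x ≡ 15 (mod 17): 5544·t ≡ 15 − 3618 = -3603 (mod 17).
    Reduce coefficients mod 17: 2·t ≡ 1 (mod 17).
    The inverse of 2 mod 17 is 9 (since 2·9 = 18 = 1·17 + 1), so t ≡ 9·1 = 9 ≡ 9 (mod 17).
    Then x = 3618 + 5544·9 = 53514, valid modulo lcm(5544, 17) = 94248: x ≡ 53514 (mod 94248).
Verify against each original: 53514 mod 9 = 0, 53514 mod 8 = 2, 53514 mod 11 = 10, 53514 mod 7 = 6, 53514 mod 17 = 15.

x ≡ 53514 (mod 94248).


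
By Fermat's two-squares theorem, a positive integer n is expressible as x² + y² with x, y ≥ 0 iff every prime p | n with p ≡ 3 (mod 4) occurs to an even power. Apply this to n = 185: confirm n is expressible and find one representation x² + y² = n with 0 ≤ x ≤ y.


Step 1: Factor n = 185 = 5 · 37.
Step 2: Check the mod-4 condition on each prime factor: 5 ≡ 1 (mod 4), exponent 1; 37 ≡ 1 (mod 4), exponent 1.
All primes ≡ 3 (mod 4) appear to even exponent (or don't appear), so by the two-squares theorem n IS expressible as a sum of two squares.
Step 3: Build a representation. Here n = 5 · 37 is a product of primes ≡ 1 (mod 4). Each prime p ≡ 1 (mod 4) is itself a sum of two squares; find a² by testing p − a² for a perfect square:
  5: 5 − 1² = 4 = 2² ⇒ 5 = 1² + 2².
  37: 37 − 1² = 36 = 6² ⇒ 37 = 1² + 6².
  Combine using the Brahmagupta–Fibonacci identity (a² + b²)(c² + d²) = (ac − bd)² + (ad + bc)² = (ac + bd)² + (ad − bc)²:
  5 · 37 = 185: from (1² + 2²)(1² + 6²), take (1·1 − 2·6, 1·6 + 2·1) = (1 − 12, 6 + 2) = (-11, 8); dropping signs (only squares matter) gives (11, 8); check 11² + 8² = 121 + 64 = 185 ✓.
Step 4: Order so x ≤ y and verify: 8² + 11² = 64 + 121 = 185 = n. ✓

n = 185 = 8² + 11² (one valid representation with x ≤ y).


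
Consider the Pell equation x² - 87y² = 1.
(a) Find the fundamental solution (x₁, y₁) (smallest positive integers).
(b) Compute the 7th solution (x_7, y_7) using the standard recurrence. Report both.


Step 1: Find the fundamental solution (x₁, y₁) of x² - 87y² = 1.
  Expand √87 as a continued fraction. a₀ = ⌊√87⌋ = 9; iterate m_{k+1} = d_k·a_k − m_k, d_{k+1} = (87 − m_{k+1}²)/d_k, a_{k+1} = ⌊(a₀ + m_{k+1})/d_{k+1}⌋ (starting m₀ = 0, d₀ = 1), with convergents p_k = a_k·p_{k-1} + p_{k-2}, q_k = a_k·q_{k-1} + q_{k-2} (p₋₁ = 1, q₋₁ = 0):
  k = 0: a₀ = 9; p₀/q₀ = 9/1; p₀² − 87·q₀² = 81 − 87 = -6.
  k = 1: m = 9, d = 6, a = ⌊(9 + 9)/6⌋ = 3; p/q = (3·9 + 1)/(3·1 + 0) = 28/3; p² − 87·q² = 784 − 783 = 1.
  The first convergent with p² − 87·q² = 1 gives the fundamental solution (x₁, y₁) = (28, 3).
Step 2: Apply the recurrence (x_{n+1}, y_{n+1}) = (x₁x_n + 87y₁y_n, x₁y_n + y₁x_n) repeatedly.
  From (x_1, y_1) = (28, 3): x_2 = 28·28 + 87·3·3 = 1567; y_2 = 28·3 + 3·28 = 168.
  From (x_2, y_2) = (1567, 168): x_3 = 28·1567 + 87·3·168 = 87724; y_3 = 28·168 + 3·1567 = 9405.
  From (x_3, y_3) = (87724, 9405): x_4 = 28·87724 + 87·3·9405 = 4910977; y_4 = 28·9405 + 3·87724 = 526512.
  From (x_4, y_4) = (4910977, 526512): x_5 = 28·4910977 + 87·3·526512 = 274926988; y_5 = 28·526512 + 3·4910977 = 29475267.
  From (x_5, y_5) = (274926988, 29475267): x_6 = 28·274926988 + 87·3·29475267 = 15391000351; y_6 = 28·29475267 + 3·274926988 = 1650088440.
  From (x_6, y_6) = (15391000351, 1650088440): x_7 = 28·15391000351 + 87·3·1650088440 = 861621092668; y_7 = 28·1650088440 + 3·15391000351 = 92375477373.
Step 3: Verify x_7² - 87·y_7² = 742390907330398243358224 - 742390907330398243358223 = 1 (should be 1). ✓

(x_1, y_1) = (28, 3); (x_7, y_7) = (861621092668, 92375477373).


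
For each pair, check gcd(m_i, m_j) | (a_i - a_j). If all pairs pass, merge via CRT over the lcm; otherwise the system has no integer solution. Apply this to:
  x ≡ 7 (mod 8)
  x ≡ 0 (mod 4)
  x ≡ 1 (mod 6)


Moduli 8, 4, 6 are not pairwise coprime, so CRT works modulo lcm(m_i) when all pairwise compatibility conditions hold.
Pairwise compatibility: gcd(m_i, m_j) must divide a_i - a_j for every pair.
Merge one congruence at a time:
  Start: x ≡ 7 (mod 8).
  Combine with x ≡ 0 (mod 4): gcd(8, 4) = 4, and 0 - 7 = -7 is NOT divisible by 4.
    ⇒ system is inconsistent (no integer solution).

No solution (the system is inconsistent).


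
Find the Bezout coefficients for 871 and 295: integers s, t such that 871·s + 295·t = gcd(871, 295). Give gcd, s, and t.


Euclidean algorithm on (871, 295) — divide until remainder is 0:
  871 = 2 · 295 + 281
  295 = 1 · 281 + 14
  281 = 20 · 14 + 1
  14 = 14 · 1 + 0
gcd(871, 295) = 1.
Track Bezout coefficients alongside the remainders: start with r₀ = 871 = a·1 + b·0 (s = 1, t = 0) and r₁ = 295 = a·0 + b·1 (s = 0, t = 1); each new remainder r_{k+1} = r_{k-1} − q_k·r_k inherits s_{k+1} = s_{k-1} − q_k·s_k, t_{k+1} = t_{k-1} − q_k·t_k, so r_k = a·s_k + b·t_k at every step:
  q = 2: r = 281, s = 1 − 2·0 = 1, t = 0 − 2·1 = -2  (check: 871·1 + 295·(-2) = 281)
  q = 1: r = 14, s = 0 − 1·1 = -1, t = 1 − 1·(-2) = 3  (check: 871·(-1) + 295·3 = 14)
  q = 20: r = 1, s = 1 − 20·(-1) = 21, t = -2 − 20·3 = -62  (check: 871·21 + 295·(-62) = 1)
The row with r = 1 (the gcd) gives the Bezout coefficients s = 21, t = -62.
Result: 871 · (21) + 295 · (-62) = 1.

gcd(871, 295) = 1; s = 21, t = -62 (check: 871·21 + 295·(-62) = 1).


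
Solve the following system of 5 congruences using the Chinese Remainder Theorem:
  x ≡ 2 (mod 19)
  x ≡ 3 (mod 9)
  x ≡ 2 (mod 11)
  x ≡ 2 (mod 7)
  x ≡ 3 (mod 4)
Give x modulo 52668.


Product of moduli M = 19 · 9 · 11 · 7 · 4 = 52668.
Merge one congruence at a time:
  Start: x ≡ 2 (mod 19).
  Combine with x ≡ 3 (mod 9); new modulus lcm = 171.
    Write x = 2 + 19·t and substitute into x ≡ 3 (mod 9): 19·t ≡ 3 − 2 = 1 (mod 9).
    Reduce coefficients mod 9: 1·t ≡ 1 (mod 9).
    So t ≡ 1 (mod 9).
    Then x = 2 + 19·1 = 21, valid modulo lcm(19, 9) = 171: x ≡ 21 (mod 171).
  Combine with x ≡ 2 (mod 11); new modulus lcm = 1881.
    Write x = 21 + 171·t and substitute into x ≡ 2 (mod 11): 171·t ≡ 2 − 21 = -19 (mod 11).
    Reduce coefficients mod 11: 6·t ≡ 3 (mod 11).
    The inverse of 6 mod 11 is 2 (since 6·2 = 12 = 1·11 + 1), so t ≡ 2·3 = 6 ≡ 6 (mod 11).
    Then x = 21 + 171·6 = 1047, valid modulo lcm(171, 11) = 1881: x ≡ 1047 (mod 1881).
  Combine with x ≡ 2 (mod 7); new modulus lcm = 13167.
    Write x = 1047 + 1881·t and substitute into x ≡ 2 (mod 7): 1881·t ≡ 2 − 1047 = -1045 (mod 7).
    Reduce coefficients mod 7: 5·t ≡ 5 (mod 7).
    The inverse of 5 mod 7 is 3 (since 5·3 = 15 = 2·7 + 1), so t ≡ 3·5 = 15 ≡ 1 (mod 7).
    Then x = 1047 + 1881·1 = 2928, valid modulo lcm(1881, 7) = 13167: x ≡ 2928 (mod 13167).
  Combine with x ≡ 3 (mod 4); new modulus lcm = 52668.
    Write x = 2928 + 13167·t and substitute into x ≡ 3 (mod 4): 13167·t ≡ 3 − 2928 = -2925 (mod 4).
    Reduce coefficients mod 4: 3·t ≡ 3 (mod 4).
    The inverse of 3 mod 4 is 3 (since 3·3 = 9 = 2·4 + 1), so t ≡ 3·3 = 9 ≡ 1 (mod 4).
    Then x = 2928 + 13167·1 = 16095, valid modulo lcm(13167, 4) = 52668: x ≡ 16095 (mod 52668).
Verify against each original: 16095 mod 19 = 2, 16095 mod 9 = 3, 16095 mod 11 = 2, 16095 mod 7 = 2, 16095 mod 4 = 3.

x ≡ 16095 (mod 52668).


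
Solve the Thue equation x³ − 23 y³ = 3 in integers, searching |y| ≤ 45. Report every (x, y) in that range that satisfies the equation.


The equation is x³ - 23y³ = 3. For fixed y, x³ = 23·y³ + 3, so a solution requires the RHS to be a perfect cube.
Strategy: iterate y from -45 to 45, compute RHS = 23·y³ + 3, and check whether it is a (positive or negative) perfect cube.
Check small values of y:
  y = 0: RHS = 3 is not a perfect cube.
  y = 1: RHS = 26 is not a perfect cube.
  y = -1: RHS = -20 is not a perfect cube.
  y = 2: RHS = 187 is not a perfect cube.
  y = -2: RHS = -181 is not a perfect cube.
  y = 3: RHS = 624 is not a perfect cube.
  y = -3: RHS = -618 is not a perfect cube.
Continuing the search up to |y| = 45 finds no solutions either.
No (x, y) in the scanned range satisfies the equation.

No integer solutions with |y| ≤ 45.


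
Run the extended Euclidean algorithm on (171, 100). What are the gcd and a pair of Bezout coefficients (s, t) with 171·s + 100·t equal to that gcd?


Euclidean algorithm on (171, 100) — divide until remainder is 0:
  171 = 1 · 100 + 71
  100 = 1 · 71 + 29
  71 = 2 · 29 + 13
  29 = 2 · 13 + 3
  13 = 4 · 3 + 1
  3 = 3 · 1 + 0
gcd(171, 100) = 1.
Track Bezout coefficients alongside the remainders: start with r₀ = 171 = a·1 + b·0 (s = 1, t = 0) and r₁ = 100 = a·0 + b·1 (s = 0, t = 1); each new remainder r_{k+1} = r_{k-1} − q_k·r_k inherits s_{k+1} = s_{k-1} − q_k·s_k, t_{k+1} = t_{k-1} − q_k·t_k, so r_k = a·s_k + b·t_k at every step:
  q = 1: r = 71, s = 1 − 1·0 = 1, t = 0 − 1·1 = -1  (check: 171·1 + 100·(-1) = 71)
  q = 1: r = 29, s = 0 − 1·1 = -1, t = 1 − 1·(-1) = 2  (check: 171·(-1) + 100·2 = 29)
  q = 2: r = 13, s = 1 − 2·(-1) = 3, t = -1 − 2·2 = -5  (check: 171·3 + 100·(-5) = 13)
  q = 2: r = 3, s = -1 − 2·3 = -7, t = 2 − 2·(-5) = 12  (check: 171·(-7) + 100·12 = 3)
  q = 4: r = 1, s = 3 − 4·(-7) = 31, t = -5 − 4·12 = -53  (check: 171·31 + 100·(-53) = 1)
The row with r = 1 (the gcd) gives the Bezout coefficients s = 31, t = -53.
Result: 171 · (31) + 100 · (-53) = 1.

gcd(171, 100) = 1; s = 31, t = -53 (check: 171·31 + 100·(-53) = 1).


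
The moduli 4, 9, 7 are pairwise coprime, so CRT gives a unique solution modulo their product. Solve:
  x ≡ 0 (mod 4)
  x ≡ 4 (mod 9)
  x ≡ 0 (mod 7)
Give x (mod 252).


Moduli 4, 9, 7 are pairwise coprime; by CRT there is a unique solution modulo M = 4 · 9 · 7 = 252.
Solve pairwise, accumulating the modulus:
  Start with x ≡ 0 (mod 4).
  Combine with x ≡ 4 (mod 9): since gcd(4, 9) = 1, we get a unique residue mod 36.
    Write x = 0 + 4·t and substitute into x ≡ 4 (mod 9): 4·t ≡ 4 − 0 = 4 (mod 9).
    The inverse of 4 mod 9 is 7 (since 4·7 = 28 = 3·9 + 1), so t ≡ 7·4 = 28 ≡ 1 (mod 9).
    Then x = 0 + 4·1 = 4, valid modulo lcm(4, 9) = 36: x ≡ 4 (mod 36).
  Combine with x ≡ 0 (mod 7): since gcd(36, 7) = 1, we get a unique residue mod 252.
    Write x = 4 + 36·t and substitute into x ≡ 0 (mod 7): 36·t ≡ 0 − 4 = -4 (mod 7).
    Reduce coefficients mod 7: 1·t ≡ 3 (mod 7).
    So t ≡ 3 (mod 7).
    Then x = 4 + 36·3 = 112, valid modulo lcm(36, 7) = 252: x ≡ 112 (mod 252).
Verify: 112 mod 4 = 0 ✓, 112 mod 9 = 4 ✓, 112 mod 7 = 0 ✓.

x ≡ 112 (mod 252).


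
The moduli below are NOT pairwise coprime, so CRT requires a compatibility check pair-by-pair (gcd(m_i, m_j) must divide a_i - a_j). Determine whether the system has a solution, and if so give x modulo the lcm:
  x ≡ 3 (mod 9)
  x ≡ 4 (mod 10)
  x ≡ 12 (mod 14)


Moduli 9, 10, 14 are not pairwise coprime, so CRT works modulo lcm(m_i) when all pairwise compatibility conditions hold.
Pairwise compatibility: gcd(m_i, m_j) must divide a_i - a_j for every pair.
Merge one congruence at a time:
  Start: x ≡ 3 (mod 9).
  Combine with x ≡ 4 (mod 10): gcd(9, 10) = 1; 4 - 3 = 1, which IS divisible by 1, so compatible.
    Write x = 3 + 9·t and substitute into x ≡ 4 (mod 10): 9·t ≡ 4 − 3 = 1 (mod 10).
    The inverse of 9 mod 10 is 9 (since 9·9 = 81 = 8·10 + 1), so t ≡ 9·1 = 9 ≡ 9 (mod 10).
    Then x = 3 + 9·9 = 84, valid modulo lcm(9, 10) = 90: x ≡ 84 (mod 90).
  Combine with x ≡ 12 (mod 14): gcd(90, 14) = 2; 12 - 84 = -72, which IS divisible by 2, so compatible.
    Write x = 84 + 90·t and substitute into x ≡ 12 (mod 14): 90·t ≡ 12 − 84 = -72 (mod 14).
    Divide the congruence (and modulus) by g = 2: 45·t ≡ -36 (mod 7).
    Reduce coefficients mod 7: 3·t ≡ 6 (mod 7).
    The inverse of 3 mod 7 is 5 (since 3·5 = 15 = 2·7 + 1), so t ≡ 5·6 = 30 ≡ 2 (mod 7).
    Then x = 84 + 90·2 = 264, valid modulo lcm(90, 14) = 630: x ≡ 264 (mod 630).
Verify: 264 mod 9 = 3, 264 mod 10 = 4, 264 mod 14 = 12.

x ≡ 264 (mod 630).


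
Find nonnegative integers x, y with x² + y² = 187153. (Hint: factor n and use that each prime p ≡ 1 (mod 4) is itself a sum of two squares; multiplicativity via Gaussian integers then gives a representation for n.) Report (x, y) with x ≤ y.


Step 1: Factor n = 187153 = 17 · 101 · 109.
Step 2: Check the mod-4 condition on each prime factor: 17 ≡ 1 (mod 4), exponent 1; 101 ≡ 1 (mod 4), exponent 1; 109 ≡ 1 (mod 4), exponent 1.
All primes ≡ 3 (mod 4) appear to even exponent (or don't appear), so by the two-squares theorem n IS expressible as a sum of two squares.
Step 3: Build a representation. Here n = 17 · 101 · 109 is a product of primes ≡ 1 (mod 4). Each prime p ≡ 1 (mod 4) is itself a sum of two squares; find a² by testing p − a² for a perfect square:
  17: 17 − 1² = 16 = 4² ⇒ 17 = 1² + 4².
  101: 101 − 1² = 100 = 10² ⇒ 101 = 1² + 10².
  109: 109 − 1² = 108, 109 − 2² = 105, 109 − 3² = 100 = 10² ⇒ 109 = 3² + 10².
  Combine using the Brahmagupta–Fibonacci identity (a² + b²)(c² + d²) = (ac − bd)² + (ad + bc)² = (ac + bd)² + (ad − bc)²:
  17 · 101 = 1717: from (1² + 4²)(1² + 10²), take (1·1 − 4·10, 1·10 + 4·1) = (1 − 40, 10 + 4) = (-39, 14); dropping signs (only squares matter) gives (39, 14); check 39² + 14² = 1521 + 196 = 1717 ✓.
  1717 · 109 = 187153: from (39² + 14²)(3² + 10²), take (39·3 − 14·10, 39·10 + 14·3) = (117 − 140, 390 + 42) = (-23, 432); dropping signs (only squares matter) gives (23, 432); check 23² + 432² = 529 + 186624 = 187153 ✓.
Step 4: Order so x ≤ y and verify: 23² + 432² = 529 + 186624 = 187153 = n. ✓

n = 187153 = 23² + 432² (one valid representation with x ≤ y).


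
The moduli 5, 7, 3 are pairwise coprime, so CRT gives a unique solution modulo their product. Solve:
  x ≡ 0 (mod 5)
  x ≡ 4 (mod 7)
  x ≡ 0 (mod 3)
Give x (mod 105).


Moduli 5, 7, 3 are pairwise coprime; by CRT there is a unique solution modulo M = 5 · 7 · 3 = 105.
Solve pairwise, accumulating the modulus:
  Start with x ≡ 0 (mod 5).
  Combine with x ≡ 4 (mod 7): since gcd(5, 7) = 1, we get a unique residue mod 35.
    Write x = 0 + 5·t and substitute into x ≡ 4 (mod 7): 5·t ≡ 4 − 0 = 4 (mod 7).
    The inverse of 5 mod 7 is 3 (since 5·3 = 15 = 2·7 + 1), so t ≡ 3·4 = 12 ≡ 5 (mod 7).
    Then x = 0 + 5·5 = 25, valid modulo lcm(5, 7) = 35: x ≡ 25 (mod 35).
  Combine with x ≡ 0 (mod 3): since gcd(35, 3) = 1, we get a unique residue mod 105.
    Write x = 25 + 35·t and substitute into x ≡ 0 (mod 3): 35·t ≡ 0 − 25 = -25 (mod 3).
    Reduce coefficients mod 3: 2·t ≡ 2 (mod 3).
    The inverse of 2 mod 3 is 2 (since 2·2 = 4 = 1·3 + 1), so t ≡ 2·2 = 4 ≡ 1 (mod 3).
    Then x = 25 + 35·1 = 60, valid modulo lcm(35, 3) = 105: x ≡ 60 (mod 105).
Verify: 60 mod 5 = 0 ✓, 60 mod 7 = 4 ✓, 60 mod 3 = 0 ✓.

x ≡ 60 (mod 105).


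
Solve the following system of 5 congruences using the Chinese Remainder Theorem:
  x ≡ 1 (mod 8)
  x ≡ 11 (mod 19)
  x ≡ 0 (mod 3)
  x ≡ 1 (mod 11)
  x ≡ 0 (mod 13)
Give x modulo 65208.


Product of moduli M = 8 · 19 · 3 · 11 · 13 = 65208.
Merge one congruence at a time:
  Start: x ≡ 1 (mod 8).
  Combine with x ≡ 11 (mod 19); new modulus lcm = 152.
    Write x = 1 + 8·t and substitute into x ≡ 11 (mod 19): 8·t ≡ 11 − 1 = 10 (mod 19).
    The inverse of 8 mod 19 is 12 (since 8·12 = 96 = 5·19 + 1), so t ≡ 12·10 = 120 ≡ 6 (mod 19).
    Then x = 1 + 8·6 = 49, valid modulo lcm(8, 19) = 152: x ≡ 49 (mod 152).
  Combine with x ≡ 0 (mod 3); new modulus lcm = 456.
    Write x = 49 + 152·t and substitute into x ≡ 0 (mod 3): 152·t ≡ 0 − 49 = -49 (mod 3).
    Reduce coefficients mod 3: 2·t ≡ 2 (mod 3).
    The inverse of 2 mod 3 is 2 (since 2·2 = 4 = 1·3 + 1), so t ≡ 2·2 = 4 ≡ 1 (mod 3).
    Then x = 49 + 152·1 = 201, valid modulo lcm(152, 3) = 456: x ≡ 201 (mod 456).
  Combine with x ≡ 1 (mod 11); new modulus lcm = 5016.
    Write x = 201 + 456·t and substitute into x ≡ 1 (mod 11): 456·t ≡ 1 − 201 = -200 (mod 11).
    Reduce coefficients mod 11: 5·t ≡ 9 (mod 11).
    The inverse of 5 mod 11 is 9 (since 5·9 = 45 = 4·11 + 1), so t ≡ 9·9 = 81 ≡ 4 (mod 11).
    Then x = 201 + 456·4 = 2025, valid modulo lcm(456, 11) = 5016: x ≡ 2025 (mod 5016).
  Combine with x ≡ 0 (mod 13); new modulus lcm = 65208.
    Write x = 2025 + 5016·t and substitute into x ≡ 0 (mod 13): 5016·t ≡ 0 − 2025 = -2025 (mod 13).
    Reduce coefficients mod 13: 11·t ≡ 3 (mod 13).
    The inverse of 11 mod 13 is 6 (since 11·6 = 66 = 5·13 + 1), so t ≡ 6·3 = 18 ≡ 5 (mod 13).
    Then x = 2025 + 5016·5 = 27105, valid modulo lcm(5016, 13) = 65208: x ≡ 27105 (mod 65208).
Verify against each original: 27105 mod 8 = 1, 27105 mod 19 = 11, 27105 mod 3 = 0, 27105 mod 11 = 1, 27105 mod 13 = 0.

x ≡ 27105 (mod 65208).


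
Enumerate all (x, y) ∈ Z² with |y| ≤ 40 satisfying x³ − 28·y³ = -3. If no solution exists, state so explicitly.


The equation is x³ - 28y³ = -3. For fixed y, x³ = 28·y³ − 3, so a solution requires the RHS to be a perfect cube.
Strategy: iterate y from -40 to 40, compute RHS = 28·y³ − 3, and check whether it is a (positive or negative) perfect cube.
Check small values of y:
  y = 0: RHS = -3 is not a perfect cube.
  y = 1: RHS = 25 is not a perfect cube.
  y = -1: RHS = -31 is not a perfect cube.
  y = 2: RHS = 221 is not a perfect cube.
  y = -2: RHS = -227 is not a perfect cube.
  y = 3: RHS = 753 is not a perfect cube.
  y = -3: RHS = -759 is not a perfect cube.
Continuing the search up to |y| = 40 finds no solutions either.
No (x, y) in the scanned range satisfies the equation.

No integer solutions with |y| ≤ 40.


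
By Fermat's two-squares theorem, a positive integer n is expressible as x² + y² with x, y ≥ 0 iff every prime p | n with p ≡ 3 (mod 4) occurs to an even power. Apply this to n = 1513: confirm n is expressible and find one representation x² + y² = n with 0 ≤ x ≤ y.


Step 1: Factor n = 1513 = 17 · 89.
Step 2: Check the mod-4 condition on each prime factor: 17 ≡ 1 (mod 4), exponent 1; 89 ≡ 1 (mod 4), exponent 1.
All primes ≡ 3 (mod 4) appear to even exponent (or don't appear), so by the two-squares theorem n IS expressible as a sum of two squares.
Step 3: Build a representation. Here n = 17 · 89 is a product of primes ≡ 1 (mod 4). Each prime p ≡ 1 (mod 4) is itself a sum of two squares; find a² by testing p − a² for a perfect square:
  17: 17 − 1² = 16 = 4² ⇒ 17 = 1² + 4².
  89: 89 − 1² = 88, 89 − 2² = 85, 89 − 3² = 80, 89 − 4² = 73, 89 − 5² = 64 = 8² ⇒ 89 = 5² + 8².
  Combine using the Brahmagupta–Fibonacci identity (a² + b²)(c² + d²) = (ac − bd)² + (ad + bc)² = (ac + bd)² + (ad − bc)²:
  17 · 89 = 1513: from (1² + 4²)(5² + 8²), take (1·5 − 4·8, 1·8 + 4·5) = (5 − 32, 8 + 20) = (-27, 28); dropping signs (only squares matter) gives (27, 28); check 27² + 28² = 729 + 784 = 1513 ✓.
Step 4: Order so x ≤ y and verify: 27² + 28² = 729 + 784 = 1513 = n. ✓

n = 1513 = 27² + 28² (one valid representation with x ≤ y).


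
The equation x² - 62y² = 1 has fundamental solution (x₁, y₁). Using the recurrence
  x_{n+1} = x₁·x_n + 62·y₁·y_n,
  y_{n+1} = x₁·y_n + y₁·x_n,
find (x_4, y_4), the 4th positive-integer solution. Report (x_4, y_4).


Step 1: Find the fundamental solution (x₁, y₁) of x² - 62y² = 1.
  Expand √62 as a continued fraction. a₀ = ⌊√62⌋ = 7; iterate m_{k+1} = d_k·a_k − m_k, d_{k+1} = (62 − m_{k+1}²)/d_k, a_{k+1} = ⌊(a₀ + m_{k+1})/d_{k+1}⌋ (starting m₀ = 0, d₀ = 1), with convergents p_k = a_k·p_{k-1} + p_{k-2}, q_k = a_k·q_{k-1} + q_{k-2} (p₋₁ = 1, q₋₁ = 0):
  k = 0: a₀ = 7; p₀/q₀ = 7/1; p₀² − 62·q₀² = 49 − 62 = -13.
  k = 1: m = 7, d = 13, a = ⌊(7 + 7)/13⌋ = 1; p/q = (1·7 + 1)/(1·1 + 0) = 8/1; p² − 62·q² = 64 − 62 = 2.
  k = 2: m = 6, d = 2, a = ⌊(7 + 6)/2⌋ = 6; p/q = (6·8 + 7)/(6·1 + 1) = 55/7; p² − 62·q² = 3025 − 3038 = -13.
  k = 3: m = 6, d = 13, a = ⌊(7 + 6)/13⌋ = 1; p/q = (1·55 + 8)/(1·7 + 1) = 63/8; p² − 62·q² = 3969 − 3968 = 1.
  The first convergent with p² − 62·q² = 1 gives the fundamental solution (x₁, y₁) = (63, 8).
Step 2: Apply the recurrence (x_{n+1}, y_{n+1}) = (x₁x_n + 62y₁y_n, x₁y_n + y₁x_n) repeatedly.
  From (x_1, y_1) = (63, 8): x_2 = 63·63 + 62·8·8 = 7937; y_2 = 63·8 + 8·63 = 1008.
  From (x_2, y_2) = (7937, 1008): x_3 = 63·7937 + 62·8·1008 = 999999; y_3 = 63·1008 + 8·7937 = 127000.
  From (x_3, y_3) = (999999, 127000): x_4 = 63·999999 + 62·8·127000 = 125991937; y_4 = 63·127000 + 8·999999 = 16000992.
Step 3: Verify x_4² - 62·y_4² = 15873968189011969 - 15873968189011968 = 1 (should be 1). ✓

(x_1, y_1) = (63, 8); (x_4, y_4) = (125991937, 16000992).


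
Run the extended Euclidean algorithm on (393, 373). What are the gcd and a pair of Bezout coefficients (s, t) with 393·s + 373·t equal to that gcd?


Euclidean algorithm on (393, 373) — divide until remainder is 0:
  393 = 1 · 373 + 20
  373 = 18 · 20 + 13
  20 = 1 · 13 + 7
  13 = 1 · 7 + 6
  7 = 1 · 6 + 1
  6 = 6 · 1 + 0
gcd(393, 373) = 1.
Track Bezout coefficients alongside the remainders: start with r₀ = 393 = a·1 + b·0 (s = 1, t = 0) and r₁ = 373 = a·0 + b·1 (s = 0, t = 1); each new remainder r_{k+1} = r_{k-1} − q_k·r_k inherits s_{k+1} = s_{k-1} − q_k·s_k, t_{k+1} = t_{k-1} − q_k·t_k, so r_k = a·s_k + b·t_k at every step:
  q = 1: r = 20, s = 1 − 1·0 = 1, t = 0 − 1·1 = -1  (check: 393·1 + 373·(-1) = 20)
  q = 18: r = 13, s = 0 − 18·1 = -18, t = 1 − 18·(-1) = 19  (check: 393·(-18) + 373·19 = 13)
  q = 1: r = 7, s = 1 − 1·(-18) = 19, t = -1 − 1·19 = -20  (check: 393·19 + 373·(-20) = 7)
  q = 1: r = 6, s = -18 − 1·19 = -37, t = 19 − 1·(-20) = 39  (check: 393·(-37) + 373·39 = 6)
  q = 1: r = 1, s = 19 − 1·(-37) = 56, t = -20 − 1·39 = -59  (check: 393·56 + 373·(-59) = 1)
The row with r = 1 (the gcd) gives the Bezout coefficients s = 56, t = -59.
Result: 393 · (56) + 373 · (-59) = 1.

gcd(393, 373) = 1; s = 56, t = -59 (check: 393·56 + 373·(-59) = 1).


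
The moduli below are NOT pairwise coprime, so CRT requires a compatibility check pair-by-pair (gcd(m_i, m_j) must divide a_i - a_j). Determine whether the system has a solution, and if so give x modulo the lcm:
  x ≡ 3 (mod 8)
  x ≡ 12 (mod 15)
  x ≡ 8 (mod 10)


Moduli 8, 15, 10 are not pairwise coprime, so CRT works modulo lcm(m_i) when all pairwise compatibility conditions hold.
Pairwise compatibility: gcd(m_i, m_j) must divide a_i - a_j for every pair.
Merge one congruence at a time:
  Start: x ≡ 3 (mod 8).
  Combine with x ≡ 12 (mod 15): gcd(8, 15) = 1; 12 - 3 = 9, which IS divisible by 1, so compatible.
    Write x = 3 + 8·t and substitute into x ≡ 12 (mod 15): 8·t ≡ 12 − 3 = 9 (mod 15).
    The inverse of 8 mod 15 is 2 (since 8·2 = 16 = 1·15 + 1), so t ≡ 2·9 = 18 ≡ 3 (mod 15).
    Then x = 3 + 8·3 = 27, valid modulo lcm(8, 15) = 120: x ≡ 27 (mod 120).
  Combine with x ≡ 8 (mod 10): gcd(120, 10) = 10, and 8 - 27 = -19 is NOT divisible by 10.
    ⇒ system is inconsistent (no integer solution).

No solution (the system is inconsistent).


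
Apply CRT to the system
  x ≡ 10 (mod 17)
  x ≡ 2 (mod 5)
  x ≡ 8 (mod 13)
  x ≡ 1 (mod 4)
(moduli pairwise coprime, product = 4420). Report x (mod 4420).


Product of moduli M = 17 · 5 · 13 · 4 = 4420.
Merge one congruence at a time:
  Start: x ≡ 10 (mod 17).
  Combine with x ≡ 2 (mod 5); new modulus lcm = 85.
    Write x = 10 + 17·t and substitute into x ≡ 2 (mod 5): 17·t ≡ 2 − 10 = -8 (mod 5).
    Reduce coefficients mod 5: 2·t ≡ 2 (mod 5).
    The inverse of 2 mod 5 is 3 (since 2·3 = 6 = 1·5 + 1), so t ≡ 3·2 = 6 ≡ 1 (mod 5).
    Then x = 10 + 17·1 = 27, valid modulo lcm(17, 5) = 85: x ≡ 27 (mod 85).
  Combine with x ≡ 8 (mod 13); new modulus lcm = 1105.
    Write x = 27 + 85·t and substitute into x ≡ 8 (mod 13): 85·t ≡ 8 − 27 = -19 (mod 13).
    Reduce coefficients mod 13: 7·t ≡ 7 (mod 13).
    The inverse of 7 mod 13 is 2 (since 7·2 = 14 = 1·13 + 1), so t ≡ 2·7 = 14 ≡ 1 (mod 13).
    Then x = 27 + 85·1 = 112, valid modulo lcm(85, 13) = 1105: x ≡ 112 (mod 1105).
  Combine with x ≡ 1 (mod 4); new modulus lcm = 4420.
    Write x = 112 + 1105·t and substitute into x ≡ 1 (mod 4): 1105·t ≡ 1 − 112 = -111 (mod 4).
    Reduce coefficients mod 4: 1·t ≡ 1 (mod 4).
    So t ≡ 1 (mod 4).
    Then x = 112 + 1105·1 = 1217, valid modulo lcm(1105, 4) = 4420: x ≡ 1217 (mod 4420).
Verify against each original: 1217 mod 17 = 10, 1217 mod 5 = 2, 1217 mod 13 = 8, 1217 mod 4 = 1.

x ≡ 1217 (mod 4420).


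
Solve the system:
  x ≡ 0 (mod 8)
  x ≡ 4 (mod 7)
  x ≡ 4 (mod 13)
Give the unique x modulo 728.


Moduli 8, 7, 13 are pairwise coprime; by CRT there is a unique solution modulo M = 8 · 7 · 13 = 728.
Solve pairwise, accumulating the modulus:
  Start with x ≡ 0 (mod 8).
  Combine with x ≡ 4 (mod 7): since gcd(8, 7) = 1, we get a unique residue mod 56.
    Write x = 0 + 8·t and substitute into x ≡ 4 (mod 7): 8·t ≡ 4 − 0 = 4 (mod 7).
    Reduce coefficients mod 7: 1·t ≡ 4 (mod 7).
    So t ≡ 4 (mod 7).
    Then x = 0 + 8·4 = 32, valid modulo lcm(8, 7) = 56: x ≡ 32 (mod 56).
  Combine with x ≡ 4 (mod 13): since gcd(56, 13) = 1, we get a unique residue mod 728.
    Write x = 32 + 56·t and substitute into x ≡ 4 (mod 13): 56·t ≡ 4 − 32 = -28 (mod 13).
    Reduce coefficients mod 13: 4·t ≡ 11 (mod 13).
    The inverse of 4 mod 13 is 10 (since 4·10 = 40 = 3·13 + 1), so t ≡ 10·11 = 110 ≡ 6 (mod 13).
    Then x = 32 + 56·6 = 368, valid modulo lcm(56, 13) = 728: x ≡ 368 (mod 728).
Verify: 368 mod 8 = 0 ✓, 368 mod 7 = 4 ✓, 368 mod 13 = 4 ✓.

x ≡ 368 (mod 728).


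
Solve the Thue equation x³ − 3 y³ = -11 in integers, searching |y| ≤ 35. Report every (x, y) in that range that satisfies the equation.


The equation is x³ - 3y³ = -11. For fixed y, x³ = 3·y³ − 11, so a solution requires the RHS to be a perfect cube.
Strategy: iterate y from -35 to 35, compute RHS = 3·y³ − 11, and check whether it is a (positive or negative) perfect cube.
Check small values of y:
  y = 0: RHS = -11 is not a perfect cube.
  y = 1: RHS = -8 = (-2)³ ⇒ x = -2 works.
  y = -1: RHS = -14 is not a perfect cube.
  y = 2: RHS = 13 is not a perfect cube.
  y = -2: RHS = -35 is not a perfect cube.
  y = 3: RHS = 70 is not a perfect cube.
  y = -3: RHS = -92 is not a perfect cube.
Continuing the search up to |y| = 35 finds no further solutions beyond those listed.
Collected solutions: (-2, 1).

Solutions (with |y| ≤ 35): (-2, 1).


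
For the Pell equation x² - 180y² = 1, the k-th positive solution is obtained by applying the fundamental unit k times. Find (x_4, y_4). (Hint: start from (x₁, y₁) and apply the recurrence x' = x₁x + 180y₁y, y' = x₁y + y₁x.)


Step 1: Find the fundamental solution (x₁, y₁) of x² - 180y² = 1.
  Expand √180 as a continued fraction. a₀ = ⌊√180⌋ = 13; iterate m_{k+1} = d_k·a_k − m_k, d_{k+1} = (180 − m_{k+1}²)/d_k, a_{k+1} = ⌊(a₀ + m_{k+1})/d_{k+1}⌋ (starting m₀ = 0, d₀ = 1), with convergents p_k = a_k·p_{k-1} + p_{k-2}, q_k = a_k·q_{k-1} + q_{k-2} (p₋₁ = 1, q₋₁ = 0):
  k = 0: a₀ = 13; p₀/q₀ = 13/1; p₀² − 180·q₀² = 169 − 180 = -11.
  k = 1: m = 13, d = 11, a = ⌊(13 + 13)/11⌋ = 2; p/q = (2·13 + 1)/(2·1 + 0) = 27/2; p² − 180·q² = 729 − 720 = 9.
  k = 2: m = 9, d = 9, a = ⌊(13 + 9)/9⌋ = 2; p/q = (2·27 + 13)/(2·2 + 1) = 67/5; p² − 180·q² = 4489 − 4500 = -11.
  k = 3: m = 9, d = 11, a = ⌊(13 + 9)/11⌋ = 2; p/q = (2·67 + 27)/(2·5 + 2) = 161/12; p² − 180·q² = 25921 − 25920 = 1.
  The first convergent with p² − 180·q² = 1 gives the fundamental solution (x₁, y₁) = (161, 12).
Step 2: Apply the recurrence (x_{n+1}, y_{n+1}) = (x₁x_n + 180y₁y_n, x₁y_n + y₁x_n) repeatedly.
  From (x_1, y_1) = (161, 12): x_2 = 161·161 + 180·12·12 = 51841; y_2 = 161·12 + 12·161 = 3864.
  From (x_2, y_2) = (51841, 3864): x_3 = 161·51841 + 180·12·3864 = 16692641; y_3 = 161·3864 + 12·51841 = 1244196.
  From (x_3, y_3) = (16692641, 1244196): x_4 = 161·16692641 + 180·12·1244196 = 5374978561; y_4 = 161·1244196 + 12·16692641 = 400627248.
Step 3: Verify x_4² - 180·y_4² = 28890394531209630721 - 28890394531209630720 = 1 (should be 1). ✓

(x_1, y_1) = (161, 12); (x_4, y_4) = (5374978561, 400627248).


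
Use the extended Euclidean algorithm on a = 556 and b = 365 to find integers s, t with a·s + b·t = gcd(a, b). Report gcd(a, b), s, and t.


Euclidean algorithm on (556, 365) — divide until remainder is 0:
  556 = 1 · 365 + 191
  365 = 1 · 191 + 174
  191 = 1 · 174 + 17
  174 = 10 · 17 + 4
  17 = 4 · 4 + 1
  4 = 4 · 1 + 0
gcd(556, 365) = 1.
Track Bezout coefficients alongside the remainders: start with r₀ = 556 = a·1 + b·0 (s = 1, t = 0) and r₁ = 365 = a·0 + b·1 (s = 0, t = 1); each new remainder r_{k+1} = r_{k-1} − q_k·r_k inherits s_{k+1} = s_{k-1} − q_k·s_k, t_{k+1} = t_{k-1} − q_k·t_k, so r_k = a·s_k + b·t_k at every step:
  q = 1: r = 191, s = 1 − 1·0 = 1, t = 0 − 1·1 = -1  (check: 556·1 + 365·(-1) = 191)
  q = 1: r = 174, s = 0 − 1·1 = -1, t = 1 − 1·(-1) = 2  (check: 556·(-1) + 365·2 = 174)
  q = 1: r = 17, s = 1 − 1·(-1) = 2, t = -1 − 1·2 = -3  (check: 556·2 + 365·(-3) = 17)
  q = 10: r = 4, s = -1 − 10·2 = -21, t = 2 − 10·(-3) = 32  (check: 556·(-21) + 365·32 = 4)
  q = 4: r = 1, s = 2 − 4·(-21) = 86, t = -3 − 4·32 = -131  (check: 556·86 + 365·(-131) = 1)
The row with r = 1 (the gcd) gives the Bezout coefficients s = 86, t = -131.
Result: 556 · (86) + 365 · (-131) = 1.

gcd(556, 365) = 1; s = 86, t = -131 (check: 556·86 + 365·(-131) = 1).


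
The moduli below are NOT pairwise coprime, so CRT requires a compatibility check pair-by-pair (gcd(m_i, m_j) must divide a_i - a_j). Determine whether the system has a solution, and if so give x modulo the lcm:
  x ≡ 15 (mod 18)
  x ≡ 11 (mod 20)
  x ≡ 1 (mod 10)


Moduli 18, 20, 10 are not pairwise coprime, so CRT works modulo lcm(m_i) when all pairwise compatibility conditions hold.
Pairwise compatibility: gcd(m_i, m_j) must divide a_i - a_j for every pair.
Merge one congruence at a time:
  Start: x ≡ 15 (mod 18).
  Combine with x ≡ 11 (mod 20): gcd(18, 20) = 2; 11 - 15 = -4, which IS divisible by 2, so compatible.
    Write x = 15 + 18·t and substitute into x ≡ 11 (mod 20): 18·t ≡ 11 − 15 = -4 (mod 20).
    Divide the congruence (and modulus) by g = 2: 9·t ≡ -2 (mod 10).
    Reduce coefficients mod 10: 9·t ≡ 8 (mod 10).
    The inverse of 9 mod 10 is 9 (since 9·9 = 81 = 8·10 + 1), so t ≡ 9·8 = 72 ≡ 2 (mod 10).
    Then x = 15 + 18·2 = 51, valid modulo lcm(18, 20) = 180: x ≡ 51 (mod 180).
  Combine with x ≡ 1 (mod 10): gcd(180, 10) = 10; 1 - 51 = -50, which IS divisible by 10, so compatible.
    Write x = 51 + 180·t and substitute into x ≡ 1 (mod 10): 180·t ≡ 1 − 51 = -50 (mod 10).
    Divide the congruence (and modulus) by g = 10: 18·t ≡ -5 (mod 1).
    Modulo 1 every t works; take t = 0.
    Then x = 51 + 180·0 = 51, valid modulo lcm(180, 10) = 180: x ≡ 51 (mod 180).
Verify: 51 mod 18 = 15, 51 mod 20 = 11, 51 mod 10 = 1.

x ≡ 51 (mod 180).


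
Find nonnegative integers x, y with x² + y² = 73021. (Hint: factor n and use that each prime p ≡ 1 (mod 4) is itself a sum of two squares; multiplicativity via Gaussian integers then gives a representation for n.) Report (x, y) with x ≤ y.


Step 1: Factor n = 73021 = 13 · 41 · 137.
Step 2: Check the mod-4 condition on each prime factor: 13 ≡ 1 (mod 4), exponent 1; 41 ≡ 1 (mod 4), exponent 1; 137 ≡ 1 (mod 4), exponent 1.
All primes ≡ 3 (mod 4) appear to even exponent (or don't appear), so by the two-squares theorem n IS expressible as a sum of two squares.
Step 3: Build a representation. Here n = 13 · 41 · 137 is a product of primes ≡ 1 (mod 4). Each prime p ≡ 1 (mod 4) is itself a sum of two squares; find a² by testing p − a² for a perfect square:
  13: 13 − 1² = 12, 13 − 2² = 9 = 3² ⇒ 13 = 2² + 3².
  41: 41 − 1² = 40, 41 − 2² = 37, 41 − 3² = 32, 41 − 4² = 25 = 5² ⇒ 41 = 4² + 5².
  137: 137 − 1² = 136, 137 − 2² = 133, 137 − 3² = 128, 137 − 4² = 121 = 11² ⇒ 137 = 4² + 11².
  Combine using the Brahmagupta–Fibonacci identity (a² + b²)(c² + d²) = (ac − bd)² + (ad + bc)² = (ac + bd)² + (ad − bc)²:
  13 · 41 = 533: from (2² + 3²)(4² + 5²), take (2·4 − 3·5, 2·5 + 3·4) = (8 − 15, 10 + 12) = (-7, 22); dropping signs (only squares matter) gives (7, 22); check 7² + 22² = 49 + 484 = 533 ✓.
  533 · 137 = 73021: from (7² + 22²)(4² + 11²), take (7·4 − 22·11, 7·11 + 22·4) = (28 − 242, 77 + 88) = (-214, 165); dropping signs (only squares matter) gives (214, 165); check 214² + 165² = 45796 + 27225 = 73021 ✓.
Step 4: Order so x ≤ y and verify: 165² + 214² = 27225 + 45796 = 73021 = n. ✓

n = 73021 = 165² + 214² (one valid representation with x ≤ y).


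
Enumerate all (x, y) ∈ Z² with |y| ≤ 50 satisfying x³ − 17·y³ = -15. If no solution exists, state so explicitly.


The equation is x³ - 17y³ = -15. For fixed y, x³ = 17·y³ − 15, so a solution requires the RHS to be a perfect cube.
Strategy: iterate y from -50 to 50, compute RHS = 17·y³ − 15, and check whether it is a (positive or negative) perfect cube.
Check small values of y:
  y = 0: RHS = -15 is not a perfect cube.
  y = 1: RHS = 2 is not a perfect cube.
  y = -1: RHS = -32 is not a perfect cube.
  y = 2: RHS = 121 is not a perfect cube.
  y = -2: RHS = -151 is not a perfect cube.
  y = 3: RHS = 444 is not a perfect cube.
  y = -3: RHS = -474 is not a perfect cube.
Continuing the search up to |y| = 50 finds no solutions either.
No (x, y) in the scanned range satisfies the equation.

No integer solutions with |y| ≤ 50.


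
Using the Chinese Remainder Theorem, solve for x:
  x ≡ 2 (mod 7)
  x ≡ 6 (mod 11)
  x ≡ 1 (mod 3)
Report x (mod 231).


Moduli 7, 11, 3 are pairwise coprime; by CRT there is a unique solution modulo M = 7 · 11 · 3 = 231.
Solve pairwise, accumulating the modulus:
  Start with x ≡ 2 (mod 7).
  Combine with x ≡ 6 (mod 11): since gcd(7, 11) = 1, we get a unique residue mod 77.
    Write x = 2 + 7·t and substitute into x ≡ 6 (mod 11): 7·t ≡ 6 − 2 = 4 (mod 11).
    The inverse of 7 mod 11 is 8 (since 7·8 = 56 = 5·11 + 1), so t ≡ 8·4 = 32 ≡ 10 (mod 11).
    Then x = 2 + 7·10 = 72, valid modulo lcm(7, 11) = 77: x ≡ 72 (mod 77).
  Combine with x ≡ 1 (mod 3): since gcd(77, 3) = 1, we get a unique residue mod 231.
    Write x = 72 + 77·t and substitute into x ≡ 1 (mod 3): 77·t ≡ 1 − 72 = -71 (mod 3).
    Reduce coefficients mod 3: 2·t ≡ 1 (mod 3).
    The inverse of 2 mod 3 is 2 (since 2·2 = 4 = 1·3 + 1), so t ≡ 2·1 = 2 ≡ 2 (mod 3).
    Then x = 72 + 77·2 = 226, valid modulo lcm(77, 3) = 231: x ≡ 226 (mod 231).
Verify: 226 mod 7 = 2 ✓, 226 mod 11 = 6 ✓, 226 mod 3 = 1 ✓.

x ≡ 226 (mod 231).


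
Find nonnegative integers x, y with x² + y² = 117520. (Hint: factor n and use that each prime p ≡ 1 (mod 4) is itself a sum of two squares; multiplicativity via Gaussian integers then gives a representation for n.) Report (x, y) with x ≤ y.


Step 1: Factor n = 117520 = 2^4 · 5 · 13 · 113.
Step 2: Check the mod-4 condition on each prime factor: 2 = 2 (special); 5 ≡ 1 (mod 4), exponent 1; 13 ≡ 1 (mod 4), exponent 1; 113 ≡ 1 (mod 4), exponent 1.
All primes ≡ 3 (mod 4) appear to even exponent (or don't appear), so by the two-squares theorem n IS expressible as a sum of two squares.
Step 3: Build a representation. Group n = k² · m with k = 4 and m = 5 · 13 · 113 = 7345 (a product of primes ≡ 1 (mod 4)); a representation of m scales to one of n via (k·x)² + (k·y)² = k²(x² + y²). Each prime p ≡ 1 (mod 4) is itself a sum of two squares; find a² by testing p − a² for a perfect square:
  5: 5 − 1² = 4 = 2² ⇒ 5 = 1² + 2².
  13: 13 − 1² = 12, 13 − 2² = 9 = 3² ⇒ 13 = 2² + 3².
  113: 113 − 1² = 112, 113 − 2² = 109, 113 − 3² = 104, 113 − 4² = 97, 113 − 5² = 88, 113 − 6² = 77, 113 − 7² = 64 = 8² ⇒ 113 = 7² + 8².
  Combine using the Brahmagupta–Fibonacci identity (a² + b²)(c² + d²) = (ac − bd)² + (ad + bc)² = (ac + bd)² + (ad − bc)²:
  5 · 13 = 65: from (1² + 2²)(2² + 3²), take (1·2 − 2·3, 1·3 + 2·2) = (2 − 6, 3 + 4) = (-4, 7); dropping signs (only squares matter) gives (4, 7); check 4² + 7² = 16 + 49 = 65 ✓.
  65 · 113 = 7345: from (4² + 7²)(7² + 8²), take (4·7 − 7·8, 4·8 + 7·7) = (28 − 56, 32 + 49) = (-28, 81); dropping signs (only squares matter) gives (28, 81); check 28² + 81² = 784 + 6561 = 7345 ✓.
  Scale by k = 4: (4·28, 4·81) = (112, 324).
Step 4: Order so x ≤ y and verify: 112² + 324² = 12544 + 104976 = 117520 = n. ✓

n = 117520 = 112² + 324² (one valid representation with x ≤ y).
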